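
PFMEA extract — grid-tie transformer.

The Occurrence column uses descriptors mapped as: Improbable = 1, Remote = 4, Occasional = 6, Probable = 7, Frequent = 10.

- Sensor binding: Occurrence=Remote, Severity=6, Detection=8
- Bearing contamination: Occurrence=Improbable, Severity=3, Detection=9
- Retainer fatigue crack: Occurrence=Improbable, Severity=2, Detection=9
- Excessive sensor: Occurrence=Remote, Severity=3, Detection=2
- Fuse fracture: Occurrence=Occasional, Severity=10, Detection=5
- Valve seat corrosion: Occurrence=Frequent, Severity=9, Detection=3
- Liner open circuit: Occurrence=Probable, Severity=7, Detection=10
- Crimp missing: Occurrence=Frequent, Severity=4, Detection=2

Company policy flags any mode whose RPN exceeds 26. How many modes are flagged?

RPN = Severity × Occurrence × Detection:
  Sensor binding: 6 × 4 × 8 = 192
  Bearing contamination: 3 × 1 × 9 = 27
  Retainer fatigue crack: 2 × 1 × 9 = 18
  Excessive sensor: 3 × 4 × 2 = 24
  Fuse fracture: 10 × 6 × 5 = 300
  Valve seat corrosion: 9 × 10 × 3 = 270
  Liner open circuit: 7 × 7 × 10 = 490
  Crimp missing: 4 × 10 × 2 = 80
Modes with RPN > 26: Sensor binding (192), Bearing contamination (27), Fuse fracture (300), Valve seat corrosion (270), Liner open circuit (490), Crimp missing (80) → 6.

6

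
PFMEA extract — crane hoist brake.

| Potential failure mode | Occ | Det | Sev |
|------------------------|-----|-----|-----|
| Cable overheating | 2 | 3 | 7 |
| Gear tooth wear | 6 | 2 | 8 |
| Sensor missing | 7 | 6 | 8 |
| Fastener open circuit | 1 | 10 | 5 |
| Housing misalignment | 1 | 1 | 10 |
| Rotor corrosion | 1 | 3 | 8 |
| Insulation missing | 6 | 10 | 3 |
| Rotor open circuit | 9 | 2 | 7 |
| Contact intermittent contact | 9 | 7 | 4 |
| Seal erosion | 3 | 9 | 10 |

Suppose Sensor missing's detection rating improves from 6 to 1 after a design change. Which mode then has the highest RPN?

RPN = Severity × Occurrence × Detection:
  Cable overheating: 7 × 2 × 3 = 42
  Gear tooth wear: 8 × 6 × 2 = 96
  Sensor missing: 8 × 7 × 6 = 336
  Fastener open circuit: 5 × 1 × 10 = 50
  Housing misalignment: 10 × 1 × 1 = 10
  Rotor corrosion: 8 × 1 × 3 = 24
  Insulation missing: 3 × 6 × 10 = 180
  Rotor open circuit: 7 × 9 × 2 = 126
  Contact intermittent contact: 4 × 9 × 7 = 252
  Seal erosion: 10 × 3 × 9 = 270
After action: Sensor missing → 8 × 7 × 1 = 56.
Revised RPNs: Seal erosion=270, Contact intermittent contact=252, Insulation missing=180, Rotor open circuit=126, Gear tooth wear=96, Sensor missing=56, Fastener open circuit=50, Cable overheating=42, Rotor corrosion=24, Housing misalignment=10.
Highest is now Seal erosion (270).

Seal erosion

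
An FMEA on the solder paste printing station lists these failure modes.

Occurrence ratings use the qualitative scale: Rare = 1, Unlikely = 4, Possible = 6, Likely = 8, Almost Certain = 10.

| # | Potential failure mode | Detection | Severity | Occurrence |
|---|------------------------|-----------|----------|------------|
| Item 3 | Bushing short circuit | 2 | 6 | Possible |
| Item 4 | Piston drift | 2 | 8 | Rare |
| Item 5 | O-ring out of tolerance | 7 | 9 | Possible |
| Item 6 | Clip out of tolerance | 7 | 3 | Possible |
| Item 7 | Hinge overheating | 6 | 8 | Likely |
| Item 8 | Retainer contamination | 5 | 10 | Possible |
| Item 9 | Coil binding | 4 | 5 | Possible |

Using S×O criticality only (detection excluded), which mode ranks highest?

Item 7

Criticality = Severity × Occurrence:
  Item 3: 6 × 6 = 36
  Item 4: 8 × 1 = 8
  Item 5: 9 × 6 = 54
  Item 6: 3 × 6 = 18
  Item 7: 8 × 8 = 64
  Item 8: 10 × 6 = 60
  Item 9: 5 × 6 = 30
Highest criticality is 64 → Item 7.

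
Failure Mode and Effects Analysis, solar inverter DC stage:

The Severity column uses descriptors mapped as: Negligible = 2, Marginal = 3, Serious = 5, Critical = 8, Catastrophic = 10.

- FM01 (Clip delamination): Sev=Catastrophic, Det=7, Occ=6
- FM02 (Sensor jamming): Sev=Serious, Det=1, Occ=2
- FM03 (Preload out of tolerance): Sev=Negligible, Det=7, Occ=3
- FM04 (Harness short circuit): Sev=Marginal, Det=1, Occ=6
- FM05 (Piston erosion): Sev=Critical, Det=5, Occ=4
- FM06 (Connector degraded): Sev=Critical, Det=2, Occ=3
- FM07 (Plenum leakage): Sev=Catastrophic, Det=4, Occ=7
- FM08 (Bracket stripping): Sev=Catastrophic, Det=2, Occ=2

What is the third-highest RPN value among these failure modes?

160

RPN = Severity × Occurrence × Detection:
  FM01: 10 × 6 × 7 = 420
  FM02: 5 × 2 × 1 = 10
  FM03: 2 × 3 × 7 = 42
  FM04: 3 × 6 × 1 = 18
  FM05: 8 × 4 × 5 = 160
  FM06: 8 × 3 × 2 = 48
  FM07: 10 × 7 × 4 = 280
  FM08: 10 × 2 × 2 = 40
Sorted descending: 420, 280, 160, 48, 42, 40, 18, 10.
The third-highest RPN is 160 (FM05).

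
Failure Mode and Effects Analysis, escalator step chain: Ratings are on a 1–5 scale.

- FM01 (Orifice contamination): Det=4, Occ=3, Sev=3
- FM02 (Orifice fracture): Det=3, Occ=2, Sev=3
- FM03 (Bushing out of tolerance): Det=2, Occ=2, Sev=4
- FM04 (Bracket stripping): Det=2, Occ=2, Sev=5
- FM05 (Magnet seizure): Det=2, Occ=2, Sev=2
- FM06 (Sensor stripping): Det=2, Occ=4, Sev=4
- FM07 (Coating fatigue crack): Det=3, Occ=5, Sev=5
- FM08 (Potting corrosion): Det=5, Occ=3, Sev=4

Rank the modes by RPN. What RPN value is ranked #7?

RPN = Severity × Occurrence × Detection:
  FM01: 3 × 3 × 4 = 36
  FM02: 3 × 2 × 3 = 18
  FM03: 4 × 2 × 2 = 16
  FM04: 5 × 2 × 2 = 20
  FM05: 2 × 2 × 2 = 8
  FM06: 4 × 4 × 2 = 32
  FM07: 5 × 5 × 3 = 75
  FM08: 4 × 3 × 5 = 60
Sorted descending: 75, 60, 36, 32, 20, 18, 16, 8.
The seventh-highest RPN is 16 (FM03).

16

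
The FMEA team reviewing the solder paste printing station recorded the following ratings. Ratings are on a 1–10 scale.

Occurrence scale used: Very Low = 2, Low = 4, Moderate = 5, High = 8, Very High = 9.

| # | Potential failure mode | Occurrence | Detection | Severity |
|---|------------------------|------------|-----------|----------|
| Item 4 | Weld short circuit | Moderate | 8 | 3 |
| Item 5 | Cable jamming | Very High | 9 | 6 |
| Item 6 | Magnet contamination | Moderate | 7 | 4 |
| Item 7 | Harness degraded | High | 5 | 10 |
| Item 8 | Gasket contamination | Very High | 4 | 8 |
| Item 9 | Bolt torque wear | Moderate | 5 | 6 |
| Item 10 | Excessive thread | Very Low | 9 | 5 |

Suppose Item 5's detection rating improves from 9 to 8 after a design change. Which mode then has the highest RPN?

RPN = Severity × Occurrence × Detection:
  Item 4: 3 × 5 × 8 = 120
  Item 5: 6 × 9 × 9 = 486
  Item 6: 4 × 5 × 7 = 140
  Item 7: 10 × 8 × 5 = 400
  Item 8: 8 × 9 × 4 = 288
  Item 9: 6 × 5 × 5 = 150
  Item 10: 5 × 2 × 9 = 90
After action: Item 5 → 6 × 9 × 8 = 432.
Revised RPNs: Item 5=432, Item 7=400, Item 8=288, Item 9=150, Item 6=140, Item 4=120, Item 10=90.
Highest is now Item 5 (432).

Item 5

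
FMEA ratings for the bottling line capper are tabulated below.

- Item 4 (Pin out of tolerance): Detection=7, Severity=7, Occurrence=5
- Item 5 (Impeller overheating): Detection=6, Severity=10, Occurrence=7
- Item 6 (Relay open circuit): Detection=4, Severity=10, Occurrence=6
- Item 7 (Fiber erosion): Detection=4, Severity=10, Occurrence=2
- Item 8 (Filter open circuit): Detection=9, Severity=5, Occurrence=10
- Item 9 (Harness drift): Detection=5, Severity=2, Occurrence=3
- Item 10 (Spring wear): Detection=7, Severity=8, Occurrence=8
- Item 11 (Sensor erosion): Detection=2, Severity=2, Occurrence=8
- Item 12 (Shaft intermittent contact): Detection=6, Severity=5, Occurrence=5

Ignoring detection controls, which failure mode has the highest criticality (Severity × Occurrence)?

Criticality = Severity × Occurrence:
  Item 4: 7 × 5 = 35
  Item 5: 10 × 7 = 70
  Item 6: 10 × 6 = 60
  Item 7: 10 × 2 = 20
  Item 8: 5 × 10 = 50
  Item 9: 2 × 3 = 6
  Item 10: 8 × 8 = 64
  Item 11: 2 × 8 = 16
  Item 12: 5 × 5 = 25
Highest criticality is 70 → Item 5.

Item 5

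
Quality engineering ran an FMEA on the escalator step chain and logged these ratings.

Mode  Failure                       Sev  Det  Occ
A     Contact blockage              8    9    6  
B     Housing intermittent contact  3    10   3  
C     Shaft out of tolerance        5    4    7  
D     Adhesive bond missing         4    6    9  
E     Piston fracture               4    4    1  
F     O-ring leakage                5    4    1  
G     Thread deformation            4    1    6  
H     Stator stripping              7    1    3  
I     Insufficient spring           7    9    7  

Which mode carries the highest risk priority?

RPN = Severity × Occurrence × Detection:
  A: 8 × 6 × 9 = 432
  B: 3 × 3 × 10 = 90
  C: 5 × 7 × 4 = 140
  D: 4 × 9 × 6 = 216
  E: 4 × 1 × 4 = 16
  F: 5 × 1 × 4 = 20
  G: 4 × 6 × 1 = 24
  H: 7 × 3 × 1 = 21
  I: 7 × 7 × 9 = 441
Highest RPN is 441 → I.

I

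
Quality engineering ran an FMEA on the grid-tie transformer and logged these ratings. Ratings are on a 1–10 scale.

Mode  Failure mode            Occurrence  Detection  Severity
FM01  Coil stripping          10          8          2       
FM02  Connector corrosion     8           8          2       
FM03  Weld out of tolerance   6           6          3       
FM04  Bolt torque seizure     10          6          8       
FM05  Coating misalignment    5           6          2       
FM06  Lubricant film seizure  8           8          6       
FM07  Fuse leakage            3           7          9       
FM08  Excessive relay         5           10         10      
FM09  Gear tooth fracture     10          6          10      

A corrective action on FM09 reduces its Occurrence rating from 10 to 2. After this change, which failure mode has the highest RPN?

FM08

RPN = Severity × Occurrence × Detection:
  FM01: 2 × 10 × 8 = 160
  FM02: 2 × 8 × 8 = 128
  FM03: 3 × 6 × 6 = 108
  FM04: 8 × 10 × 6 = 480
  FM05: 2 × 5 × 6 = 60
  FM06: 6 × 8 × 8 = 384
  FM07: 9 × 3 × 7 = 189
  FM08: 10 × 5 × 10 = 500
  FM09: 10 × 10 × 6 = 600
After action: FM09 → 10 × 2 × 6 = 120.
Revised RPNs: FM08=500, FM04=480, FM06=384, FM07=189, FM01=160, FM02=128, FM09=120, FM03=108, FM05=60.
Highest is now FM08 (500).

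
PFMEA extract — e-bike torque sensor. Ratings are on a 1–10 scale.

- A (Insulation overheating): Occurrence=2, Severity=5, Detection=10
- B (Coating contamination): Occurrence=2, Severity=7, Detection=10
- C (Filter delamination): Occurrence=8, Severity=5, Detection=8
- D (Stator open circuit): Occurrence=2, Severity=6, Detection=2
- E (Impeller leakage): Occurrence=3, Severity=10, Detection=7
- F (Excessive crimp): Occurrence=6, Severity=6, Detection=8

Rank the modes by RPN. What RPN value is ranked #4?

140

RPN = Severity × Occurrence × Detection:
  A: 5 × 2 × 10 = 100
  B: 7 × 2 × 10 = 140
  C: 5 × 8 × 8 = 320
  D: 6 × 2 × 2 = 24
  E: 10 × 3 × 7 = 210
  F: 6 × 6 × 8 = 288
Sorted descending: 320, 288, 210, 140, 100, 24.
The fourth-highest RPN is 140 (B).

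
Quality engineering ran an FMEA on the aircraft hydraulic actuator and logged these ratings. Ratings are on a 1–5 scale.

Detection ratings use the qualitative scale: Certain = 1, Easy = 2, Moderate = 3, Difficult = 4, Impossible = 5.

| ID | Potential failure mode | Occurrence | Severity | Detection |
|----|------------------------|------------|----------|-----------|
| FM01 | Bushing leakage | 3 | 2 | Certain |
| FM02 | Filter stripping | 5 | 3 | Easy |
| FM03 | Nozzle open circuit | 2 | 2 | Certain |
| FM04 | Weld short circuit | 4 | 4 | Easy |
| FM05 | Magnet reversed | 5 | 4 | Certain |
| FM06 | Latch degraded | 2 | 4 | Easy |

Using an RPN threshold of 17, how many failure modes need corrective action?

3

RPN = Severity × Occurrence × Detection:
  FM01: 2 × 3 × 1 = 6
  FM02: 3 × 5 × 2 = 30
  FM03: 2 × 2 × 1 = 4
  FM04: 4 × 4 × 2 = 32
  FM05: 4 × 5 × 1 = 20
  FM06: 4 × 2 × 2 = 16
Modes with RPN ≥ 17: FM02 (30), FM04 (32), FM05 (20) → 3.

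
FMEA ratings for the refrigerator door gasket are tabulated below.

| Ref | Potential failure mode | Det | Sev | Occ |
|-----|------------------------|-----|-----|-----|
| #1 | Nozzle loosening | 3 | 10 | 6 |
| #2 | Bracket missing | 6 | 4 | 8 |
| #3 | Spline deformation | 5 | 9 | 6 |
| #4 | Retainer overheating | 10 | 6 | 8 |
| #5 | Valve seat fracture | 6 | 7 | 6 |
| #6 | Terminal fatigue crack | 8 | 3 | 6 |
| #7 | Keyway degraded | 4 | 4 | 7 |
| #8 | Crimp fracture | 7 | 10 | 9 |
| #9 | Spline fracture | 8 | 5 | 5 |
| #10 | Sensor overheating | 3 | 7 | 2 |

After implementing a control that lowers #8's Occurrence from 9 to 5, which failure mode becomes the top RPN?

RPN = Severity × Occurrence × Detection:
  #1: 10 × 6 × 3 = 180
  #2: 4 × 8 × 6 = 192
  #3: 9 × 6 × 5 = 270
  #4: 6 × 8 × 10 = 480
  #5: 7 × 6 × 6 = 252
  #6: 3 × 6 × 8 = 144
  #7: 4 × 7 × 4 = 112
  #8: 10 × 9 × 7 = 630
  #9: 5 × 5 × 8 = 200
  #10: 7 × 2 × 3 = 42
After action: #8 → 10 × 5 × 7 = 350.
Revised RPNs: #4=480, #8=350, #3=270, #5=252, #9=200, #2=192, #1=180, #6=144, #7=112, #10=42.
Highest is now #4 (480).

#4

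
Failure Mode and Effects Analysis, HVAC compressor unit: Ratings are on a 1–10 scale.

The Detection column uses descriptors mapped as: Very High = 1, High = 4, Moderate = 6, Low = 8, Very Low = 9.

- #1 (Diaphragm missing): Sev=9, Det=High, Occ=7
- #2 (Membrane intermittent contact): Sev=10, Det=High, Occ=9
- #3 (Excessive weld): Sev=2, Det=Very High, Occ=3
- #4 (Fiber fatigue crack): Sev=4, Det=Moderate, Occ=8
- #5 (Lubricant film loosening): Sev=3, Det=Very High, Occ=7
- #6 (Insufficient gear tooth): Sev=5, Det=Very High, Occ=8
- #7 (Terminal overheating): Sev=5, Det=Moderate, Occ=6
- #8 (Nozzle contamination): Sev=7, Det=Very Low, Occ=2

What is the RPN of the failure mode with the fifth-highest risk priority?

RPN = Severity × Occurrence × Detection:
  #1: 9 × 7 × 4 = 252
  #2: 10 × 9 × 4 = 360
  #3: 2 × 3 × 1 = 6
  #4: 4 × 8 × 6 = 192
  #5: 3 × 7 × 1 = 21
  #6: 5 × 8 × 1 = 40
  #7: 5 × 6 × 6 = 180
  #8: 7 × 2 × 9 = 126
Sorted descending: 360, 252, 192, 180, 126, 40, 21, 6.
The fifth-highest RPN is 126 (#8).

126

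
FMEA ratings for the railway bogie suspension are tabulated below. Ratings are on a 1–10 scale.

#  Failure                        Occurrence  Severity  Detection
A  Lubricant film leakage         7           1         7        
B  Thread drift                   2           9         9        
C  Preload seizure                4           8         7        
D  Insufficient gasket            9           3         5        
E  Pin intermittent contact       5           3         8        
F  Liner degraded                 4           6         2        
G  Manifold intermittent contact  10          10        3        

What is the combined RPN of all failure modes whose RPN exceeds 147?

RPN = Severity × Occurrence × Detection:
  A: 1 × 7 × 7 = 49
  B: 9 × 2 × 9 = 162
  C: 8 × 4 × 7 = 224
  D: 3 × 9 × 5 = 135
  E: 3 × 5 × 8 = 120
  F: 6 × 4 × 2 = 48
  G: 10 × 10 × 3 = 300
RPN > 147: B (162), C (224), G (300).
Sum: 162 + 224 + 300 = 686.

686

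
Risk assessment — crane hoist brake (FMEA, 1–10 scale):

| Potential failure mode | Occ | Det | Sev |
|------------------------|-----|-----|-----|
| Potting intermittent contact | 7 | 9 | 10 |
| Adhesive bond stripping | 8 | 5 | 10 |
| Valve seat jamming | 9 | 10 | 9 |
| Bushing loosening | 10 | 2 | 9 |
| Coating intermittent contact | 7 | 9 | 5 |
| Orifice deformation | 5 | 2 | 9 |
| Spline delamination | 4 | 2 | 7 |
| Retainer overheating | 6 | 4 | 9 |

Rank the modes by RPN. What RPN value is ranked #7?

RPN = Severity × Occurrence × Detection:
  Potting intermittent contact: 10 × 7 × 9 = 630
  Adhesive bond stripping: 10 × 8 × 5 = 400
  Valve seat jamming: 9 × 9 × 10 = 810
  Bushing loosening: 9 × 10 × 2 = 180
  Coating intermittent contact: 5 × 7 × 9 = 315
  Orifice deformation: 9 × 5 × 2 = 90
  Spline delamination: 7 × 4 × 2 = 56
  Retainer overheating: 9 × 6 × 4 = 216
Sorted descending: 810, 630, 400, 315, 216, 180, 90, 56.
The seventh-highest RPN is 90 (Orifice deformation).

90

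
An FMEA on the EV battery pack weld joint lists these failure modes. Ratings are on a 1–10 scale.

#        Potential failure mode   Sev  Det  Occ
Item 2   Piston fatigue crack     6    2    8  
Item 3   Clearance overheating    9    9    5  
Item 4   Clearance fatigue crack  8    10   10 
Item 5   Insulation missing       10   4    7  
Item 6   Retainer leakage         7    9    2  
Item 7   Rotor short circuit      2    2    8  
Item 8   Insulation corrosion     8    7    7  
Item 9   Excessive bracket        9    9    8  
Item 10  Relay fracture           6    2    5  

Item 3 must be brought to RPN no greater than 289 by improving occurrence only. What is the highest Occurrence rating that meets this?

3

Item 3: S=9, O=5, D=9 → current RPN = 405.
Fixed product = 81. Need 81 × O ≤ 289, so O ≤ 289/81 = 3.57.
Maximum integer Occurrence rating = 3 (gives RPN 243; O=4 would give 324 > 289).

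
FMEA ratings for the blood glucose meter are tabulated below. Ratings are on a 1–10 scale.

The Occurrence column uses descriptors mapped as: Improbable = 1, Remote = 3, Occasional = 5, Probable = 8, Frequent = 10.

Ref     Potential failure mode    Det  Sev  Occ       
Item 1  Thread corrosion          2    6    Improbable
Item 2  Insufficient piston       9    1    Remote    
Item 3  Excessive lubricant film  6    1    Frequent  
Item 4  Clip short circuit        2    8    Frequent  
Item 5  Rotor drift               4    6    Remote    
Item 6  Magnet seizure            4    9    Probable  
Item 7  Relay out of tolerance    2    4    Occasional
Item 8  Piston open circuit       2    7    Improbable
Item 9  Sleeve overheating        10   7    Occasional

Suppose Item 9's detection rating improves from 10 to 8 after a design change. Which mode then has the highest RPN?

RPN = Severity × Occurrence × Detection:
  Item 1: 6 × 1 × 2 = 12
  Item 2: 1 × 3 × 9 = 27
  Item 3: 1 × 10 × 6 = 60
  Item 4: 8 × 10 × 2 = 160
  Item 5: 6 × 3 × 4 = 72
  Item 6: 9 × 8 × 4 = 288
  Item 7: 4 × 5 × 2 = 40
  Item 8: 7 × 1 × 2 = 14
  Item 9: 7 × 5 × 10 = 350
After action: Item 9 → 7 × 5 × 8 = 280.
Revised RPNs: Item 6=288, Item 9=280, Item 4=160, Item 5=72, Item 3=60, Item 7=40, Item 2=27, Item 8=14, Item 1=12.
Highest is now Item 6 (288).

Item 6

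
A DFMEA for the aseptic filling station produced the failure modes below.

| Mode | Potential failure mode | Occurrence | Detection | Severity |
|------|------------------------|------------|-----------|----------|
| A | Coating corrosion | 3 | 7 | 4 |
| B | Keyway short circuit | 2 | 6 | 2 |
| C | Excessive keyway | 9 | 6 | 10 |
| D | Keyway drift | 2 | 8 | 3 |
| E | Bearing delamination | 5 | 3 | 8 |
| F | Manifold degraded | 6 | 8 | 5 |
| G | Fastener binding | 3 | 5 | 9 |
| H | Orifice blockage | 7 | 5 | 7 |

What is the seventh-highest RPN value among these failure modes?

48

RPN = Severity × Occurrence × Detection:
  A: 4 × 3 × 7 = 84
  B: 2 × 2 × 6 = 24
  C: 10 × 9 × 6 = 540
  D: 3 × 2 × 8 = 48
  E: 8 × 5 × 3 = 120
  F: 5 × 6 × 8 = 240
  G: 9 × 3 × 5 = 135
  H: 7 × 7 × 5 = 245
Sorted descending: 540, 245, 240, 135, 120, 84, 48, 24.
The seventh-highest RPN is 48 (D).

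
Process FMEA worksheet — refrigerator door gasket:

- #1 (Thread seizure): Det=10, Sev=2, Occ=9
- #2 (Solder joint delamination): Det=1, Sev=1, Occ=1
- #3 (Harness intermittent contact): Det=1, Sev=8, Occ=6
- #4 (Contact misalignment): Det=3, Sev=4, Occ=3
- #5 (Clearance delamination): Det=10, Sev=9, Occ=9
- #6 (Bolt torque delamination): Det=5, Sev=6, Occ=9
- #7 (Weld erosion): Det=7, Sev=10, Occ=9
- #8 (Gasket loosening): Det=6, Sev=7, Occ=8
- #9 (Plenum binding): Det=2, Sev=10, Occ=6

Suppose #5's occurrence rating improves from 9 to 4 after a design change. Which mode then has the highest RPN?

#7

RPN = Severity × Occurrence × Detection:
  #1: 2 × 9 × 10 = 180
  #2: 1 × 1 × 1 = 1
  #3: 8 × 6 × 1 = 48
  #4: 4 × 3 × 3 = 36
  #5: 9 × 9 × 10 = 810
  #6: 6 × 9 × 5 = 270
  #7: 10 × 9 × 7 = 630
  #8: 7 × 8 × 6 = 336
  #9: 10 × 6 × 2 = 120
After action: #5 → 9 × 4 × 10 = 360.
Revised RPNs: #7=630, #5=360, #8=336, #6=270, #1=180, #9=120, #3=48, #4=36, #2=1.
Highest is now #7 (630).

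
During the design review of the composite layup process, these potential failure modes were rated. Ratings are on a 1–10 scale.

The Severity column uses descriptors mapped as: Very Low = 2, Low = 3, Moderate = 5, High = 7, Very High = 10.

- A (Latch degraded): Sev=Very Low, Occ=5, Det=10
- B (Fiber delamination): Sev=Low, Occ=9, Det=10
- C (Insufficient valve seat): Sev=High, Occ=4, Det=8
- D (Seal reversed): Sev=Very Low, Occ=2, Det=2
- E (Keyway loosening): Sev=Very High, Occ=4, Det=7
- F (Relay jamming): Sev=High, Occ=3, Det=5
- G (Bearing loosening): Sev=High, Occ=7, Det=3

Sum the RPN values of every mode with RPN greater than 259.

RPN = Severity × Occurrence × Detection:
  A: 2 × 5 × 10 = 100
  B: 3 × 9 × 10 = 270
  C: 7 × 4 × 8 = 224
  D: 2 × 2 × 2 = 8
  E: 10 × 4 × 7 = 280
  F: 7 × 3 × 5 = 105
  G: 7 × 7 × 3 = 147
RPN > 259: B (270), E (280).
Sum: 270 + 280 = 550.

550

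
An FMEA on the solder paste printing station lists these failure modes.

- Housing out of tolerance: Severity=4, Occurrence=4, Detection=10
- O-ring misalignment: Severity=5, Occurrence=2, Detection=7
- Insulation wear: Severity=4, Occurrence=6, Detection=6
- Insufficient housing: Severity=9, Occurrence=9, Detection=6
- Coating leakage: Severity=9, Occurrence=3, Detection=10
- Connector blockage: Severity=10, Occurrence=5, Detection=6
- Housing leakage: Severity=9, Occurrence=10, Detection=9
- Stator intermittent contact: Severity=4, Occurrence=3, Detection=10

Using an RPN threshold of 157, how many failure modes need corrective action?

RPN = Severity × Occurrence × Detection:
  Housing out of tolerance: 4 × 4 × 10 = 160
  O-ring misalignment: 5 × 2 × 7 = 70
  Insulation wear: 4 × 6 × 6 = 144
  Insufficient housing: 9 × 9 × 6 = 486
  Coating leakage: 9 × 3 × 10 = 270
  Connector blockage: 10 × 5 × 6 = 300
  Housing leakage: 9 × 10 × 9 = 810
  Stator intermittent contact: 4 × 3 × 10 = 120
Modes with RPN ≥ 157: Housing out of tolerance (160), Insufficient housing (486), Coating leakage (270), Connector blockage (300), Housing leakage (810) → 5.

5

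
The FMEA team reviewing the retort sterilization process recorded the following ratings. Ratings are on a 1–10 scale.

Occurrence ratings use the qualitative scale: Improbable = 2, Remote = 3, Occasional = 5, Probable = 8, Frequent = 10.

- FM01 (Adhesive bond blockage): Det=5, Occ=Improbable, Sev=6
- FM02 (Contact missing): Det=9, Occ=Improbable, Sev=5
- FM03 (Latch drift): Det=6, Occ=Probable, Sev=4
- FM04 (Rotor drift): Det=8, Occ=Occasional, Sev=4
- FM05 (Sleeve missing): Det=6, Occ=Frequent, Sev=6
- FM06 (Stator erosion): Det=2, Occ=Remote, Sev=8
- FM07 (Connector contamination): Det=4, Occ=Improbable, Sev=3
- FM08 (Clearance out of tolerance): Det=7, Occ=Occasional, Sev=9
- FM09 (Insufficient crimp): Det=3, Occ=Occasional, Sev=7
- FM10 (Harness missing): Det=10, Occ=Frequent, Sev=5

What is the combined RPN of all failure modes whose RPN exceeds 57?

1782

RPN = Severity × Occurrence × Detection:
  FM01: 6 × 2 × 5 = 60
  FM02: 5 × 2 × 9 = 90
  FM03: 4 × 8 × 6 = 192
  FM04: 4 × 5 × 8 = 160
  FM05: 6 × 10 × 6 = 360
  FM06: 8 × 3 × 2 = 48
  FM07: 3 × 2 × 4 = 24
  FM08: 9 × 5 × 7 = 315
  FM09: 7 × 5 × 3 = 105
  FM10: 5 × 10 × 10 = 500
RPN > 57: FM01 (60), FM02 (90), FM03 (192), FM04 (160), FM05 (360), FM08 (315), FM09 (105), FM10 (500).
Sum: 60 + 90 + 192 + 160 + 360 + 315 + 105 + 500 = 1782.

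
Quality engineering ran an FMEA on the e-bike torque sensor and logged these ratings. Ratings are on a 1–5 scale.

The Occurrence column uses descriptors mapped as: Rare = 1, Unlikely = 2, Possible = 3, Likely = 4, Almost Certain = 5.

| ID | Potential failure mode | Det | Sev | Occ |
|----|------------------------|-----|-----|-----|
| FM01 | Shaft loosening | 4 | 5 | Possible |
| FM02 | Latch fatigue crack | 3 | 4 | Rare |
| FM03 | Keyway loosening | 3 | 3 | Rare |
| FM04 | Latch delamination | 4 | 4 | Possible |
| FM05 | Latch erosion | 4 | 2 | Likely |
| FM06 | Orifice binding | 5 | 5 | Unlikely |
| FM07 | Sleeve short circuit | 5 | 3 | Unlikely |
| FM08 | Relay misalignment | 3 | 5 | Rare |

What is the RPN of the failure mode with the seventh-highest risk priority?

RPN = Severity × Occurrence × Detection:
  FM01: 5 × 3 × 4 = 60
  FM02: 4 × 1 × 3 = 12
  FM03: 3 × 1 × 3 = 9
  FM04: 4 × 3 × 4 = 48
  FM05: 2 × 4 × 4 = 32
  FM06: 5 × 2 × 5 = 50
  FM07: 3 × 2 × 5 = 30
  FM08: 5 × 1 × 3 = 15
Sorted descending: 60, 50, 48, 32, 30, 15, 12, 9.
The seventh-highest RPN is 12 (FM02).

12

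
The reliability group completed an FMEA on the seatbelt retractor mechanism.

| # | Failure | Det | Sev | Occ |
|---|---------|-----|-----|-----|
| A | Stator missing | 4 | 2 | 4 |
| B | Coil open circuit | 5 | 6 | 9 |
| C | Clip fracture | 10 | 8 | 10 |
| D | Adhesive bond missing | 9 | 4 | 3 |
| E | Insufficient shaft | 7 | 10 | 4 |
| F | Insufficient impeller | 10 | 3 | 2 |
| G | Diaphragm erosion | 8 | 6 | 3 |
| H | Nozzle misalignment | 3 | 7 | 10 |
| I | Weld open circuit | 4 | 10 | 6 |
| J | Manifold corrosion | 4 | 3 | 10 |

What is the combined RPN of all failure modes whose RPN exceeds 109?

2064

RPN = Severity × Occurrence × Detection:
  A: 2 × 4 × 4 = 32
  B: 6 × 9 × 5 = 270
  C: 8 × 10 × 10 = 800
  D: 4 × 3 × 9 = 108
  E: 10 × 4 × 7 = 280
  F: 3 × 2 × 10 = 60
  G: 6 × 3 × 8 = 144
  H: 7 × 10 × 3 = 210
  I: 10 × 6 × 4 = 240
  J: 3 × 10 × 4 = 120
RPN > 109: B (270), C (800), E (280), G (144), H (210), I (240), J (120).
Sum: 270 + 800 + 280 + 144 + 210 + 240 + 120 = 2064.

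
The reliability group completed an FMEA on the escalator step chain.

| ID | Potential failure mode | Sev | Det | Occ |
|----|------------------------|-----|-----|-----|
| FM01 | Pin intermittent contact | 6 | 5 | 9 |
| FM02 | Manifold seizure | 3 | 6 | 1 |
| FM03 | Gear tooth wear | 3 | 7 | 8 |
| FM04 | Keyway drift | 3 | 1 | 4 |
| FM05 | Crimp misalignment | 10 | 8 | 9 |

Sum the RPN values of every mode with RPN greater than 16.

1176

RPN = Severity × Occurrence × Detection:
  FM01: 6 × 9 × 5 = 270
  FM02: 3 × 1 × 6 = 18
  FM03: 3 × 8 × 7 = 168
  FM04: 3 × 4 × 1 = 12
  FM05: 10 × 9 × 8 = 720
RPN > 16: FM01 (270), FM02 (18), FM03 (168), FM05 (720).
Sum: 270 + 18 + 168 + 720 = 1176.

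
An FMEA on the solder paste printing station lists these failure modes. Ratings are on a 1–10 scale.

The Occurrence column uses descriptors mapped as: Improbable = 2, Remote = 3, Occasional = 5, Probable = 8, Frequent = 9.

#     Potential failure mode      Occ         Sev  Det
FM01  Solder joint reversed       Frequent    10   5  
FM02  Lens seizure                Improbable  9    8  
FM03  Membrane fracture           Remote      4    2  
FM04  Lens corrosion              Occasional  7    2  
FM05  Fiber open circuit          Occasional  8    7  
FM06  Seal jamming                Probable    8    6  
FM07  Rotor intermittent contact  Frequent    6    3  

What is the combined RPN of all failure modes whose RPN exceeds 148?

RPN = Severity × Occurrence × Detection:
  FM01: 10 × 9 × 5 = 450
  FM02: 9 × 2 × 8 = 144
  FM03: 4 × 3 × 2 = 24
  FM04: 7 × 5 × 2 = 70
  FM05: 8 × 5 × 7 = 280
  FM06: 8 × 8 × 6 = 384
  FM07: 6 × 9 × 3 = 162
RPN > 148: FM01 (450), FM05 (280), FM06 (384), FM07 (162).
Sum: 450 + 280 + 384 + 162 = 1276.

1276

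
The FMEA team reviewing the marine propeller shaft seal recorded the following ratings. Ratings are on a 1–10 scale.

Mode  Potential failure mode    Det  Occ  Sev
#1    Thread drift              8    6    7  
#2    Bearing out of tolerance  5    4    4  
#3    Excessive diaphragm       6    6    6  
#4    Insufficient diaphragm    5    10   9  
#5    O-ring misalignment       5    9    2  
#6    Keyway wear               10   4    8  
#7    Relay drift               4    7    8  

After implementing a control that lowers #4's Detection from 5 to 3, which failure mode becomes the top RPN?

RPN = Severity × Occurrence × Detection:
  #1: 7 × 6 × 8 = 336
  #2: 4 × 4 × 5 = 80
  #3: 6 × 6 × 6 = 216
  #4: 9 × 10 × 5 = 450
  #5: 2 × 9 × 5 = 90
  #6: 8 × 4 × 10 = 320
  #7: 8 × 7 × 4 = 224
After action: #4 → 9 × 10 × 3 = 270.
Revised RPNs: #1=336, #6=320, #4=270, #7=224, #3=216, #5=90, #2=80.
Highest is now #1 (336).

#1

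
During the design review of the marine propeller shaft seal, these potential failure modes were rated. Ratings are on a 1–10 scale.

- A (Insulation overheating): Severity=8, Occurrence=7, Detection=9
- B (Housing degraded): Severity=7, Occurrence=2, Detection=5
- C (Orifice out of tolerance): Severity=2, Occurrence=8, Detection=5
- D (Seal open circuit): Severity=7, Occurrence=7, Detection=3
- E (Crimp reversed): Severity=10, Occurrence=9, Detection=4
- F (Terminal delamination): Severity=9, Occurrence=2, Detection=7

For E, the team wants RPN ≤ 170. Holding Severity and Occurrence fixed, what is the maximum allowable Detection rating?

1

E: S=10, O=9, D=4 → current RPN = 360.
Fixed product = 90. Need 90 × D ≤ 170, so D ≤ 170/90 = 1.89.
Maximum integer Detection rating = 1 (gives RPN 90; D=2 would give 180 > 170).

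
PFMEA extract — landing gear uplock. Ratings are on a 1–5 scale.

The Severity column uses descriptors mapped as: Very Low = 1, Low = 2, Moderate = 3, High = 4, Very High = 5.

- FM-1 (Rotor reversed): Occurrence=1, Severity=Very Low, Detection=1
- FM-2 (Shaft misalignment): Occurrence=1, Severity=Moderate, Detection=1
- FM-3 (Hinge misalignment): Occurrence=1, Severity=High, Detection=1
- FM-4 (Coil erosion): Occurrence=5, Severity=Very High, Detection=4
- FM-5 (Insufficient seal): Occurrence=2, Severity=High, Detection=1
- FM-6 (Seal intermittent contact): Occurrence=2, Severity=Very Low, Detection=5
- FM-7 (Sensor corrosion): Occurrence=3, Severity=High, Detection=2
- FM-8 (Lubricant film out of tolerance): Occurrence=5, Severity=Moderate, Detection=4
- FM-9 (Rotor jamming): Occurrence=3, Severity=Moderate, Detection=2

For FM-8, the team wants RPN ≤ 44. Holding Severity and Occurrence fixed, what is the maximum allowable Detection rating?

FM-8: S=3, O=5, D=4 → current RPN = 60.
Fixed product = 15. Need 15 × D ≤ 44, so D ≤ 44/15 = 2.93.
Maximum integer Detection rating = 2 (gives RPN 30; D=3 would give 45 > 44).

2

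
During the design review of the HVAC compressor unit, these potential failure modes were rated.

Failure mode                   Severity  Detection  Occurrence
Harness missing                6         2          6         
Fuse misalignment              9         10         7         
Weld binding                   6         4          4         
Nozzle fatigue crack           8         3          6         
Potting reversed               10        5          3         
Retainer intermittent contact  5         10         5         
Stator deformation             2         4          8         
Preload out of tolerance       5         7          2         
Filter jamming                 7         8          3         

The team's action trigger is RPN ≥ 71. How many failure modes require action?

7

RPN = Severity × Occurrence × Detection:
  Harness missing: 6 × 6 × 2 = 72
  Fuse misalignment: 9 × 7 × 10 = 630
  Weld binding: 6 × 4 × 4 = 96
  Nozzle fatigue crack: 8 × 6 × 3 = 144
  Potting reversed: 10 × 3 × 5 = 150
  Retainer intermittent contact: 5 × 5 × 10 = 250
  Stator deformation: 2 × 8 × 4 = 64
  Preload out of tolerance: 5 × 2 × 7 = 70
  Filter jamming: 7 × 3 × 8 = 168
Modes with RPN ≥ 71: Harness missing (72), Fuse misalignment (630), Weld binding (96), Nozzle fatigue crack (144), Potting reversed (150), Retainer intermittent contact (250), Filter jamming (168) → 7.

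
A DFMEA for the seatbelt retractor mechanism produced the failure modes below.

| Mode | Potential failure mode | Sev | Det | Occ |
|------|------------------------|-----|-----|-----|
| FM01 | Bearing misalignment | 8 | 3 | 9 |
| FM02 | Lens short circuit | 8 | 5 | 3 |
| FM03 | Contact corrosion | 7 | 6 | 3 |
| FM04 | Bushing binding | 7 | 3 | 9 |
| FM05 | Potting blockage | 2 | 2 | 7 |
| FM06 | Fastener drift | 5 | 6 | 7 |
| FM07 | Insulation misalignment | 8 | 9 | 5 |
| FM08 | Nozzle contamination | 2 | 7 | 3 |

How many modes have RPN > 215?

RPN = Severity × Occurrence × Detection:
  FM01: 8 × 9 × 3 = 216
  FM02: 8 × 3 × 5 = 120
  FM03: 7 × 3 × 6 = 126
  FM04: 7 × 9 × 3 = 189
  FM05: 2 × 7 × 2 = 28
  FM06: 5 × 7 × 6 = 210
  FM07: 8 × 5 × 9 = 360
  FM08: 2 × 3 × 7 = 42
Modes with RPN > 215: FM01 (216), FM07 (360) → 2.

2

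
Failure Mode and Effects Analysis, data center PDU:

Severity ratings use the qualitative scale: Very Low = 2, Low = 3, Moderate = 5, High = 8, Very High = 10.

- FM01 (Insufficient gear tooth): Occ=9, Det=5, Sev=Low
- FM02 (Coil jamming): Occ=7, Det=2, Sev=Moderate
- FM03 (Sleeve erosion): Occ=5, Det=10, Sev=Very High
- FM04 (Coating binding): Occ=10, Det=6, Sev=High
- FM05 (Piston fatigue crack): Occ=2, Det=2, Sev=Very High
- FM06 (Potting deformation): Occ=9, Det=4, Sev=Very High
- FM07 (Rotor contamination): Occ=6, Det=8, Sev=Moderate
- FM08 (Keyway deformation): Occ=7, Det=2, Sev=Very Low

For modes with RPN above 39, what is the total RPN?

RPN = Severity × Occurrence × Detection:
  FM01: 3 × 9 × 5 = 135
  FM02: 5 × 7 × 2 = 70
  FM03: 10 × 5 × 10 = 500
  FM04: 8 × 10 × 6 = 480
  FM05: 10 × 2 × 2 = 40
  FM06: 10 × 9 × 4 = 360
  FM07: 5 × 6 × 8 = 240
  FM08: 2 × 7 × 2 = 28
RPN > 39: FM01 (135), FM02 (70), FM03 (500), FM04 (480), FM05 (40), FM06 (360), FM07 (240).
Sum: 135 + 70 + 500 + 480 + 40 + 360 + 240 = 1825.

1825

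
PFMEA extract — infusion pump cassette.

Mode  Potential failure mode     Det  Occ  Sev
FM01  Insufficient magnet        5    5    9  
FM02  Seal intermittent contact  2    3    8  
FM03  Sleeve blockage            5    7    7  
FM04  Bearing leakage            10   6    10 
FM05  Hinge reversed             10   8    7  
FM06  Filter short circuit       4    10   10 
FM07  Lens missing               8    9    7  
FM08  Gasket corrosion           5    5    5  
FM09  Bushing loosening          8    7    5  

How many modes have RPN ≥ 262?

RPN = Severity × Occurrence × Detection:
  FM01: 9 × 5 × 5 = 225
  FM02: 8 × 3 × 2 = 48
  FM03: 7 × 7 × 5 = 245
  FM04: 10 × 6 × 10 = 600
  FM05: 7 × 8 × 10 = 560
  FM06: 10 × 10 × 4 = 400
  FM07: 7 × 9 × 8 = 504
  FM08: 5 × 5 × 5 = 125
  FM09: 5 × 7 × 8 = 280
Modes with RPN ≥ 262: FM04 (600), FM05 (560), FM06 (400), FM07 (504), FM09 (280) → 5.

5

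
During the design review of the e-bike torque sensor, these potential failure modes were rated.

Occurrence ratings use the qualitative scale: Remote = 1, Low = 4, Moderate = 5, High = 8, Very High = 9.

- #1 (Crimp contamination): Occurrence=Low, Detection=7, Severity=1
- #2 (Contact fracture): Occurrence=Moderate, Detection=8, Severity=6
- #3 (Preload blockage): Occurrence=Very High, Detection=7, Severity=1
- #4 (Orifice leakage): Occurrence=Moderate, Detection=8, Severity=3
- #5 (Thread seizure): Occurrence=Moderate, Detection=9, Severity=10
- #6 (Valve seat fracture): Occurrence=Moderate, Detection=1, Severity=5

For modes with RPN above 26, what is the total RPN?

RPN = Severity × Occurrence × Detection:
  #1: 1 × 4 × 7 = 28
  #2: 6 × 5 × 8 = 240
  #3: 1 × 9 × 7 = 63
  #4: 3 × 5 × 8 = 120
  #5: 10 × 5 × 9 = 450
  #6: 5 × 5 × 1 = 25
RPN > 26: #1 (28), #2 (240), #3 (63), #4 (120), #5 (450).
Sum: 28 + 240 + 63 + 120 + 450 = 901.

901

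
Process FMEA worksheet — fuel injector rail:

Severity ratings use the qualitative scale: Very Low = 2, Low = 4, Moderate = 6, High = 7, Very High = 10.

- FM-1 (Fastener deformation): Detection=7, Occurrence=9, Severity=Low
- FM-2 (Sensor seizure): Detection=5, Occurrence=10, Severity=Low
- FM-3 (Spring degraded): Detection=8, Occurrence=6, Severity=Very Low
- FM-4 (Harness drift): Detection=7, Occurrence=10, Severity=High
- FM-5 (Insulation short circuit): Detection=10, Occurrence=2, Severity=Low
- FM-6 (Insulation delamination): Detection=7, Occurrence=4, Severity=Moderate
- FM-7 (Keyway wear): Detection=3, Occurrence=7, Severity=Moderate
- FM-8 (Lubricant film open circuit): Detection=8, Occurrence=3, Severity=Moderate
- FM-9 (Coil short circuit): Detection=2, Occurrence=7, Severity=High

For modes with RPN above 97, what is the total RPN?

RPN = Severity × Occurrence × Detection:
  FM-1: 4 × 9 × 7 = 252
  FM-2: 4 × 10 × 5 = 200
  FM-3: 2 × 6 × 8 = 96
  FM-4: 7 × 10 × 7 = 490
  FM-5: 4 × 2 × 10 = 80
  FM-6: 6 × 4 × 7 = 168
  FM-7: 6 × 7 × 3 = 126
  FM-8: 6 × 3 × 8 = 144
  FM-9: 7 × 7 × 2 = 98
RPN > 97: FM-1 (252), FM-2 (200), FM-4 (490), FM-6 (168), FM-7 (126), FM-8 (144), FM-9 (98).
Sum: 252 + 200 + 490 + 168 + 126 + 144 + 98 = 1478.

1478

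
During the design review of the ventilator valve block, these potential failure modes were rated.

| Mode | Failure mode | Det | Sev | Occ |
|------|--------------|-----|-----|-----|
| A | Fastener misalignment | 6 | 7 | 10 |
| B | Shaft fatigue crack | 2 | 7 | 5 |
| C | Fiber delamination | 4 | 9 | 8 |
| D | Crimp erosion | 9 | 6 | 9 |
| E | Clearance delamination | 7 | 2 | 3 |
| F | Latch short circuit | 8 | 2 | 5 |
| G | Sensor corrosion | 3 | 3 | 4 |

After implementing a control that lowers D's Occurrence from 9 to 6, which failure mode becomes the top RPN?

A

RPN = Severity × Occurrence × Detection:
  A: 7 × 10 × 6 = 420
  B: 7 × 5 × 2 = 70
  C: 9 × 8 × 4 = 288
  D: 6 × 9 × 9 = 486
  E: 2 × 3 × 7 = 42
  F: 2 × 5 × 8 = 80
  G: 3 × 4 × 3 = 36
After action: D → 6 × 6 × 9 = 324.
Revised RPNs: A=420, D=324, C=288, F=80, B=70, E=42, G=36.
Highest is now A (420).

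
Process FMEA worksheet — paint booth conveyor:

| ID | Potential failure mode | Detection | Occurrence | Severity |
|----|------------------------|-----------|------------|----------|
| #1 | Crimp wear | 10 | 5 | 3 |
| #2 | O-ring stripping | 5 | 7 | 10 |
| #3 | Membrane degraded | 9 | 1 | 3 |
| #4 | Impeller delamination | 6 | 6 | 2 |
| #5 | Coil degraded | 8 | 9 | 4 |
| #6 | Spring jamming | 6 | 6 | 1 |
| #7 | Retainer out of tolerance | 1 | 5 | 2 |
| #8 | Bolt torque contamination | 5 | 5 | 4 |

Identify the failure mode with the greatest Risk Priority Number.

#2

RPN = Severity × Occurrence × Detection:
  #1: 3 × 5 × 10 = 150
  #2: 10 × 7 × 5 = 350
  #3: 3 × 1 × 9 = 27
  #4: 2 × 6 × 6 = 72
  #5: 4 × 9 × 8 = 288
  #6: 1 × 6 × 6 = 36
  #7: 2 × 5 × 1 = 10
  #8: 4 × 5 × 5 = 100
Highest RPN is 350 → #2.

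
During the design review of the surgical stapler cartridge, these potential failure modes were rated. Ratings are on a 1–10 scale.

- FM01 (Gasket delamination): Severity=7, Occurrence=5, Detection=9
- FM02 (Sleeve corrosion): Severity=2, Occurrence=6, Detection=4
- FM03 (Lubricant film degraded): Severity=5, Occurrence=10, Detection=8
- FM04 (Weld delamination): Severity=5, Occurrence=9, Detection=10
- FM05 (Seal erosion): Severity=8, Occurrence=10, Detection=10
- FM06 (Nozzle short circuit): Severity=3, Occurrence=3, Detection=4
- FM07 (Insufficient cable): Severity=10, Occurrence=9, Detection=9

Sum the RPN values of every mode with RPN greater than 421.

RPN = Severity × Occurrence × Detection:
  FM01: 7 × 5 × 9 = 315
  FM02: 2 × 6 × 4 = 48
  FM03: 5 × 10 × 8 = 400
  FM04: 5 × 9 × 10 = 450
  FM05: 8 × 10 × 10 = 800
  FM06: 3 × 3 × 4 = 36
  FM07: 10 × 9 × 9 = 810
RPN > 421: FM04 (450), FM05 (800), FM07 (810).
Sum: 450 + 800 + 810 = 2060.

2060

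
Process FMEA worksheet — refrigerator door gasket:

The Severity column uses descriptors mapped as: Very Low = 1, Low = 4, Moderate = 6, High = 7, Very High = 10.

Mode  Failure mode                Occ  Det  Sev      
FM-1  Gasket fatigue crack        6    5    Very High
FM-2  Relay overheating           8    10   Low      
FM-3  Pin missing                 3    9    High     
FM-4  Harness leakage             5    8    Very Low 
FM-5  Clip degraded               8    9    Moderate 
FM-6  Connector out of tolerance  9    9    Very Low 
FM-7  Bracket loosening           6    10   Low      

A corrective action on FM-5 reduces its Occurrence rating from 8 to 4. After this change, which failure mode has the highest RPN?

RPN = Severity × Occurrence × Detection:
  FM-1: 10 × 6 × 5 = 300
  FM-2: 4 × 8 × 10 = 320
  FM-3: 7 × 3 × 9 = 189
  FM-4: 1 × 5 × 8 = 40
  FM-5: 6 × 8 × 9 = 432
  FM-6: 1 × 9 × 9 = 81
  FM-7: 4 × 6 × 10 = 240
After action: FM-5 → 6 × 4 × 9 = 216.
Revised RPNs: FM-2=320, FM-1=300, FM-7=240, FM-5=216, FM-3=189, FM-6=81, FM-4=40.
Highest is now FM-2 (320).

FM-2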